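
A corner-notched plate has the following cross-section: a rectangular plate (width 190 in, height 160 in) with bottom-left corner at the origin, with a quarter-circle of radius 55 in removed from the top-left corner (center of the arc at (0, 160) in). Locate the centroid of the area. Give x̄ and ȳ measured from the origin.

Part | A | x̄ᵢ | ȳᵢ | A·x̄ᵢ | A·ȳᵢ
plate | 30400.00 | 95.00 | 80.00 | 2888000.00 | 2432000.00
removed quarter-circle | -2375.83 | 23.34 | 136.66 | -55458.33 | -324674.38
Σ | 28024.17 |  |  | 2832541.67 | 2107325.62
x̄ = 2832541.67 / 28024.17 = 101.07 in
ȳ = 2107325.62 / 28024.17 = 75.20 in

x̄ = 101.07 in, ȳ = 75.20 in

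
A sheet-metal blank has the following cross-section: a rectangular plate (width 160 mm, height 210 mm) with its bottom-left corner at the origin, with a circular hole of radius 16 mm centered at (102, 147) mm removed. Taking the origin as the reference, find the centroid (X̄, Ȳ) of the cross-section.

Part | A | x̄ᵢ | ȳᵢ | A·x̄ᵢ | A·ȳᵢ
plate | 33600.00 | 80.00 | 105.00 | 2688000.00 | 3528000.00
hole | -804.25 | 102.00 | 147.00 | -82033.27 | -118224.41
Σ | 32795.75 |  |  | 2605966.73 | 3409775.59
X̄ = 2605966.73 / 32795.75 = 79.46 mm
Ȳ = 3409775.59 / 32795.75 = 103.97 mm

X̄ = 79.46 mm, Ȳ = 103.97 mm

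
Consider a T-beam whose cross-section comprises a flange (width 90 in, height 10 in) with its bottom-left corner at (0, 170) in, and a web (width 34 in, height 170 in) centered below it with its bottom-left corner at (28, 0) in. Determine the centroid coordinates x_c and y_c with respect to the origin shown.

web: A = 34 × 170 = 5780.00, centroid at (45.00, 85.00).
flange: A = 90 × 10 = 900.00, centroid at (45.00, 175.00).
ΣA = 6680.00 in²
ΣAx_c = (5780.00)(45.00) + (900.00)(45.00) = 300600.00 in³
ΣAy_c = (5780.00)(85.00) + (900.00)(175.00) = 648800.00 in³
x_c = 300600.00 / 6680.00 = 45.00 in
y_c = 648800.00 / 6680.00 = 97.13 in

x_c = 45.00 in, y_c = 97.13 in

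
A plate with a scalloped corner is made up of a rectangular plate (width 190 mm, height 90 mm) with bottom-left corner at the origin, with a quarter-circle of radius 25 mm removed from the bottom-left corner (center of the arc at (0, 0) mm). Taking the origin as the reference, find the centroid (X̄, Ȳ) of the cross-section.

X̄ = 97.49 mm, Ȳ = 46.02 mm

Part | A | x̄ᵢ | ȳᵢ | A·x̄ᵢ | A·ȳᵢ
plate | 17100.00 | 95.00 | 45.00 | 1624500.00 | 769500.00
removed quarter-circle | -490.87 | 10.61 | 10.61 | -5208.33 | -5208.33
Σ | 16609.13 |  |  | 1619291.67 | 764291.67
X̄ = 1619291.67 / 16609.13 = 97.49 mm
Ȳ = 764291.67 / 16609.13 = 46.02 mm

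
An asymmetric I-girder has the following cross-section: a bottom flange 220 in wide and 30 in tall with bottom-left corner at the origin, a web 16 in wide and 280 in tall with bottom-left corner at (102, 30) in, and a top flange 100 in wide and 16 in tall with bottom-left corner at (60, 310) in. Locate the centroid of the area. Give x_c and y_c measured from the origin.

Part | A | x̄ᵢ | ȳᵢ | A·x̄ᵢ | A·ȳᵢ
bottom flange | 6600.00 | 110.00 | 15.00 | 726000.00 | 99000.00
web | 4480.00 | 110.00 | 170.00 | 492800.00 | 761600.00
top flange | 1600.00 | 110.00 | 318.00 | 176000.00 | 508800.00
Σ | 12680.00 |  |  | 1394800.00 | 1369400.00
x_c = 1394800.00 / 12680.00 = 110.00 in
y_c = 1369400.00 / 12680.00 = 108.00 in

x_c = 110.00 in, y_c = 108.00 in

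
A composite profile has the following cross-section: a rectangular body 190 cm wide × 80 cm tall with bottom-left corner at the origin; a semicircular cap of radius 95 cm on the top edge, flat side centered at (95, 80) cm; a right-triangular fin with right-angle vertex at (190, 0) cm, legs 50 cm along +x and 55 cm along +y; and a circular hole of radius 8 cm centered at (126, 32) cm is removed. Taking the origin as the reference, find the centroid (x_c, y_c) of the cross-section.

rectangular body: A = 190 × 80 = 15200.00, centroid at (95.00, 40.00).
semicircular top: A = ½π·95² = 14176.44, centroid at (95.00, 120.32).
triangular fin: A = ½·50·55 = 1375.00, centroid at (206.67, 18.33).
hole: A = −π·8² = -201.06, centroid at (126.00, 32.00).
ΣA = 30550.37 cm²
ΣAx_c = (15200.00)(95.00) + (14176.44)(95.00) + (1375.00)(206.67) + (-201.06)(126.00) = 3049594.36 cm³
ΣAy_c = (15200.00)(40.00) + (14176.44)(120.32) + (1375.00)(18.33) + (-201.06)(32.00) = 2332472.63 cm³
x_c = 3049594.36 / 30550.37 = 99.82 cm
y_c = 2332472.63 / 30550.37 = 76.35 cm

x_c = 99.82 cm, y_c = 76.35 cm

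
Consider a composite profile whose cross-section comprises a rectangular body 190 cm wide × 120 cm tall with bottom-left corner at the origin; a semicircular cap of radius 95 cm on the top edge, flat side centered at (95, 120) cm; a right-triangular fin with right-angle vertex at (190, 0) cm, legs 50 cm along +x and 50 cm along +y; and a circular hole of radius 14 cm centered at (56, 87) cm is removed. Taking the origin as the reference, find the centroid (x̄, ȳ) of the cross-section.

Part | A | x̄ᵢ | ȳᵢ | A·x̄ᵢ | A·ȳᵢ
rectangular body | 22800.00 | 95.00 | 60.00 | 2166000.00 | 1368000.00
semicircular top | 14176.44 | 95.00 | 160.32 | 1346761.50 | 2272755.76
triangular fin | 1250.00 | 206.67 | 16.67 | 258333.33 | 20833.33
hole | -615.75 | 56.00 | 87.00 | -34482.12 | -53570.44
Σ | 37610.68 |  |  | 3736612.71 | 3608018.65
x̄ = 3736612.71 / 37610.68 = 99.35 cm
ȳ = 3608018.65 / 37610.68 = 95.93 cm

x̄ = 99.35 cm, ȳ = 95.93 cm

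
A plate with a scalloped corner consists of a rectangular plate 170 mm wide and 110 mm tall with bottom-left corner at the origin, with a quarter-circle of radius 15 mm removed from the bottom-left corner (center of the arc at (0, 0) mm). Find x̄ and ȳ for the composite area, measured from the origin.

Part | A | x̄ᵢ | ȳᵢ | A·x̄ᵢ | A·ȳᵢ
plate | 18700.00 | 85.00 | 55.00 | 1589500.00 | 1028500.00
removed quarter-circle | -176.71 | 6.37 | 6.37 | -1125.00 | -1125.00
Σ | 18523.29 |  |  | 1588375.00 | 1027375.00
x̄ = 1588375.00 / 18523.29 = 85.75 mm
ȳ = 1027375.00 / 18523.29 = 55.46 mm

x̄ = 85.75 mm, ȳ = 55.46 mm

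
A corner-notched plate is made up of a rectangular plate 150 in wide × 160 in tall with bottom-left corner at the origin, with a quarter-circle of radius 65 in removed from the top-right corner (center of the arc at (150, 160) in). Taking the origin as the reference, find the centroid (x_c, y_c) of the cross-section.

x_c = 67.39 in, y_c = 71.59 in

plate: A = 150 × 160 = 24000.00, centroid at (75.00, 80.00).
removed quarter-circle: A = −¼π·65² = -3318.31, centroid at (122.41, 132.41).
ΣA = 20681.69 in², ΣAx_c = 1393795.58 in³, ΣAy_c = 1480612.51 in³.
x_c = 1393795.58/20681.69 = 67.39 in; y_c = 1480612.51/20681.69 = 71.59 in.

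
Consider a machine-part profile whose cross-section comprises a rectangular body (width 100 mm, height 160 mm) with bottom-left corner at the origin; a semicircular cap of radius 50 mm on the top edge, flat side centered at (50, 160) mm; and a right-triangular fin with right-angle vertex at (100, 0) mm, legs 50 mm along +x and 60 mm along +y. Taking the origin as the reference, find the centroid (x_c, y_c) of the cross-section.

rectangular body: A = 100 × 160 = 16000.00, centroid at (50.00, 80.00).
semicircular top: A = ½π·50² = 3926.99, centroid at (50.00, 181.22).
triangular fin: A = ½·50·60 = 1500.00, centroid at (116.67, 20.00).
ΣA = 21426.99 mm², ΣAx_c = 1171349.54 mm³, ΣAy_c = 2021651.86 mm³.
x_c = 1171349.54/21426.99 = 54.67 mm; y_c = 2021651.86/21426.99 = 94.35 mm.

x_c = 54.67 mm, y_c = 94.35 mm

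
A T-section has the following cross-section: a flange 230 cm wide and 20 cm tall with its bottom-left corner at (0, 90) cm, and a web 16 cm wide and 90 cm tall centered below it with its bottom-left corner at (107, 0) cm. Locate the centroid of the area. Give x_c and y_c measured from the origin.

x_c = 115.00 cm, y_c = 86.89 cm

Part | A | x̄ᵢ | ȳᵢ | A·x̄ᵢ | A·ȳᵢ
web | 1440.00 | 115.00 | 45.00 | 165600.00 | 64800.00
flange | 4600.00 | 115.00 | 100.00 | 529000.00 | 460000.00
Σ | 6040.00 |  |  | 694600.00 | 524800.00
x_c = 694600.00 / 6040.00 = 115.00 cm
y_c = 524800.00 / 6040.00 = 86.89 cm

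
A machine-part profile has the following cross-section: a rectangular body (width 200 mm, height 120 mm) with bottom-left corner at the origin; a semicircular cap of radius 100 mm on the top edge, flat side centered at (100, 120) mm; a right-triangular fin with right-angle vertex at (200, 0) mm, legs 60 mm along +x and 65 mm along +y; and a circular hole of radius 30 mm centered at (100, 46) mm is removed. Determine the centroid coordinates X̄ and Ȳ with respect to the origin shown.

Part | A | x̄ᵢ | ȳᵢ | A·x̄ᵢ | A·ȳᵢ
rectangular body | 24000.00 | 100.00 | 60.00 | 2400000.00 | 1440000.00
semicircular top | 15707.96 | 100.00 | 162.44 | 1570796.33 | 2551622.26
triangular fin | 1950.00 | 220.00 | 21.67 | 429000.00 | 42250.00
hole | -2827.43 | 100.00 | 46.00 | -282743.34 | -130061.94
Σ | 38830.53 |  |  | 4117052.99 | 3903810.32
X̄ = 4117052.99 / 38830.53 = 106.03 mm
Ȳ = 3903810.32 / 38830.53 = 100.53 mm

X̄ = 106.03 mm, Ȳ = 100.53 mm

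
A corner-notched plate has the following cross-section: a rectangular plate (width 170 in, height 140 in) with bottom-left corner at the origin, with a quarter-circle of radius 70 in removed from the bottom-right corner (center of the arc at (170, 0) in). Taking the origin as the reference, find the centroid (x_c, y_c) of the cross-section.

plate: A = 170 × 140 = 23800.00, centroid at (85.00, 70.00).
removed quarter-circle: A = −¼π·70² = -3848.45, centroid at (140.29, 29.71).
ΣA = 19951.55 in², ΣAx_c = 1483096.66 in³, ΣAy_c = 1551666.67 in³.
x_c = 1483096.66/19951.55 = 74.33 in; y_c = 1551666.67/19951.55 = 77.77 in.

x_c = 74.33 in, y_c = 77.77 in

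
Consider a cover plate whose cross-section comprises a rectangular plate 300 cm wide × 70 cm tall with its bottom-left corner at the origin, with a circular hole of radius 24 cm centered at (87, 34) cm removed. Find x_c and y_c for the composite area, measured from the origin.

x_c = 155.94 cm, y_c = 35.09 cm

plate: A = 300 × 70 = 21000.00, centroid at (150.00, 35.00).
hole: A = −π·24² = -1809.56, centroid at (87.00, 34.00).
ΣA = 19190.44 cm², ΣAx_c = 2992568.51 cm³, ΣAy_c = 673475.05 cm³.
x_c = 2992568.51/19190.44 = 155.94 cm; y_c = 673475.05/19190.44 = 35.09 cm.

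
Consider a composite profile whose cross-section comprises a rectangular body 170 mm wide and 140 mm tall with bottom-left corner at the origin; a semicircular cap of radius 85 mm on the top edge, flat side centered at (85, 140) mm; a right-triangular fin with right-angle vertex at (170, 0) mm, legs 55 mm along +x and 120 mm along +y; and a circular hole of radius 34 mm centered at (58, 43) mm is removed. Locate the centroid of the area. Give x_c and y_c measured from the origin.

x_c = 97.61 mm, y_c = 104.55 mm

Part | A | x̄ᵢ | ȳᵢ | A·x̄ᵢ | A·ȳᵢ
rectangular body | 23800.00 | 85.00 | 70.00 | 2023000.00 | 1666000.00
semicircular top | 11349.00 | 85.00 | 176.08 | 964665.29 | 1998277.15
triangular fin | 3300.00 | 188.33 | 40.00 | 621500.00 | 132000.00
hole | -3631.68 | 58.00 | 43.00 | -210637.50 | -156162.29
Σ | 34817.32 |  |  | 3398527.79 | 3640114.86
x_c = 3398527.79 / 34817.32 = 97.61 mm
y_c = 3640114.86 / 34817.32 = 104.55 mm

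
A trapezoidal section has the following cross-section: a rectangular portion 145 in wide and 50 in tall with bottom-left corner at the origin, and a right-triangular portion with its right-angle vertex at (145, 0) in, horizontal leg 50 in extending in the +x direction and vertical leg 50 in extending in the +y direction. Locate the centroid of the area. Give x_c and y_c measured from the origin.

rectangular portion: A = 145 × 50 = 7250.00, centroid at (72.50, 25.00).
triangular portion: A = ½·50·50 = 1250.00, centroid at (161.67, 16.67).
ΣA = 8500.00 in², ΣAx_c = 727708.33 in³, ΣAy_c = 202083.33 in³.
x_c = 727708.33/8500.00 = 85.61 in; y_c = 202083.33/8500.00 = 23.77 in.

x_c = 85.61 in, y_c = 23.77 in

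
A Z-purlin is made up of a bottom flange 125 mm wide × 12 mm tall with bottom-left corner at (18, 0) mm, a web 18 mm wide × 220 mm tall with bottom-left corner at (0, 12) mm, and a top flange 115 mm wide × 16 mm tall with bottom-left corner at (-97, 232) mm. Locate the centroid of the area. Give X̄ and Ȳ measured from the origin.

bottom flange: A = 125 × 12 = 1500.00, centroid at (80.50, 6.00).
web: A = 18 × 220 = 3960.00, centroid at (9.00, 122.00).
top flange: A = 115 × 16 = 1840.00, centroid at (-39.50, 240.00).
ΣA = 7300.00 mm², ΣAX̄ = 83710.00 mm³, ΣAȲ = 933720.00 mm³.
X̄ = 83710.00/7300.00 = 11.47 mm; Ȳ = 933720.00/7300.00 = 127.91 mm.

X̄ = 11.47 mm, Ȳ = 127.91 mm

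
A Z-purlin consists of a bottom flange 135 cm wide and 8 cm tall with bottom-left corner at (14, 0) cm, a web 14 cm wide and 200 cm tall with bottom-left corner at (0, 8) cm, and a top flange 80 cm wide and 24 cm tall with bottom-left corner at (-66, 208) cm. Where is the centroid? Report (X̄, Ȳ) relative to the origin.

Part | A | x̄ᵢ | ȳᵢ | A·x̄ᵢ | A·ȳᵢ
bottom flange | 1080.00 | 81.50 | 4.00 | 88020.00 | 4320.00
web | 2800.00 | 7.00 | 108.00 | 19600.00 | 302400.00
top flange | 1920.00 | -26.00 | 220.00 | -49920.00 | 422400.00
Σ | 5800.00 |  |  | 57700.00 | 729120.00
X̄ = 57700.00 / 5800.00 = 9.95 cm
Ȳ = 729120.00 / 5800.00 = 125.71 cm

X̄ = 9.95 cm, Ȳ = 125.71 cm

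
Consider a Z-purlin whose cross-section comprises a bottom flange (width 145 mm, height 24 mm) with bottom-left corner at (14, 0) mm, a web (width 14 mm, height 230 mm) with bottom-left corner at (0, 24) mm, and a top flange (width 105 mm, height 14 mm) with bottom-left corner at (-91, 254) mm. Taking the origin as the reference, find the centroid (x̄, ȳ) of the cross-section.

x̄ = 32.68 mm, ȳ = 106.86 mm

Part | A | x̄ᵢ | ȳᵢ | A·x̄ᵢ | A·ȳᵢ
bottom flange | 3480.00 | 86.50 | 12.00 | 301020.00 | 41760.00
web | 3220.00 | 7.00 | 139.00 | 22540.00 | 447580.00
top flange | 1470.00 | -38.50 | 261.00 | -56595.00 | 383670.00
Σ | 8170.00 |  |  | 266965.00 | 873010.00
x̄ = 266965.00 / 8170.00 = 32.68 mm
ȳ = 873010.00 / 8170.00 = 106.86 mm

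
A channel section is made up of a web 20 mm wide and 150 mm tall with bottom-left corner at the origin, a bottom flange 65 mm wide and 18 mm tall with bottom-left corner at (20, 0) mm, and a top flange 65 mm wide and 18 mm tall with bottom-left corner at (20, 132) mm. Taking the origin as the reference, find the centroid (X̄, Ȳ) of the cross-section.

X̄ = 28.62 mm, Ȳ = 75.00 mm

web: A = 20 × 150 = 3000.00, centroid at (10.00, 75.00).
bottom flange: A = 65 × 18 = 1170.00, centroid at (52.50, 9.00).
top flange: A = 65 × 18 = 1170.00, centroid at (52.50, 141.00).
ΣA = 5340.00 mm², ΣAX̄ = 152850.00 mm³, ΣAȲ = 400500.00 mm³.
X̄ = 152850.00/5340.00 = 28.62 mm; Ȳ = 400500.00/5340.00 = 75.00 mm.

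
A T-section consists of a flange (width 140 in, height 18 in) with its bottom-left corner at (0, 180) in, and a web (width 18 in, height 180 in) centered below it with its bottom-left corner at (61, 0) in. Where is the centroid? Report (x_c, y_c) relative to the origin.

x_c = 70.00 in, y_c = 133.31 in

Part | A | x̄ᵢ | ȳᵢ | A·x̄ᵢ | A·ȳᵢ
web | 3240.00 | 70.00 | 90.00 | 226800.00 | 291600.00
flange | 2520.00 | 70.00 | 189.00 | 176400.00 | 476280.00
Σ | 5760.00 |  |  | 403200.00 | 767880.00
x_c = 403200.00 / 5760.00 = 70.00 in
y_c = 767880.00 / 5760.00 = 133.31 in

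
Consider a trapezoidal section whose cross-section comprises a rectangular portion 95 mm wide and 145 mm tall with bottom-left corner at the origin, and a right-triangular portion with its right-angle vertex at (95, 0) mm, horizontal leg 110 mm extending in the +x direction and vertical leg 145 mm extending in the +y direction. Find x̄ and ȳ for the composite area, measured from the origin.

rectangular portion: A = 95 × 145 = 13775.00, centroid at (47.50, 72.50).
triangular portion: A = ½·110·145 = 7975.00, centroid at (131.67, 48.33).
ΣA = 21750.00 mm², ΣAx̄ = 1704354.17 mm³, ΣAȳ = 1384145.83 mm³.
x̄ = 1704354.17/21750.00 = 78.36 mm; ȳ = 1384145.83/21750.00 = 63.64 mm.

x̄ = 78.36 mm, ȳ = 63.64 mm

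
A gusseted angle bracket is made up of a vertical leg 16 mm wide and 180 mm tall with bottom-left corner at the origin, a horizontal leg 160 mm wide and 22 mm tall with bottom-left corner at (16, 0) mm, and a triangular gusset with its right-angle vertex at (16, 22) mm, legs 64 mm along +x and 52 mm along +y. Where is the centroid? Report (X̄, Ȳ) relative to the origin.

X̄ = 52.47 mm, Ȳ = 45.06 mm

vertical leg: A = 16 × 180 = 2880.00, centroid at (8.00, 90.00).
horizontal leg: A = 160 × 22 = 3520.00, centroid at (96.00, 11.00).
gusset: A = ½·64·52 = 1664.00, centroid at (37.33, 39.33).
ΣA = 8064.00 mm², ΣAX̄ = 423082.67 mm³, ΣAȲ = 363370.67 mm³.
X̄ = 423082.67/8064.00 = 52.47 mm; Ȳ = 363370.67/8064.00 = 45.06 mm.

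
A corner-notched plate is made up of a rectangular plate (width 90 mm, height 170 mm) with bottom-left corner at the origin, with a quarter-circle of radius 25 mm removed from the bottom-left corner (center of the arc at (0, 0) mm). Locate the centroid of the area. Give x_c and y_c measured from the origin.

Part | A | x̄ᵢ | ȳᵢ | A·x̄ᵢ | A·ȳᵢ
plate | 15300.00 | 45.00 | 85.00 | 688500.00 | 1300500.00
removed quarter-circle | -490.87 | 10.61 | 10.61 | -5208.33 | -5208.33
Σ | 14809.13 |  |  | 683291.67 | 1295291.67
x_c = 683291.67 / 14809.13 = 46.14 mm
y_c = 1295291.67 / 14809.13 = 87.47 mm

x_c = 46.14 mm, y_c = 87.47 mm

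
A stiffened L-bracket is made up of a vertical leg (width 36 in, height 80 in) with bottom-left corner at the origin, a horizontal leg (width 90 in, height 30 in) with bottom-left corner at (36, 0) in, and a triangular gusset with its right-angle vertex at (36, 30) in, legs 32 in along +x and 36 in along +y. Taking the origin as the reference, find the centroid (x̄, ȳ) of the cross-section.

x̄ = 48.31 in, ȳ = 29.22 in

vertical leg: A = 36 × 80 = 2880.00, centroid at (18.00, 40.00).
horizontal leg: A = 90 × 30 = 2700.00, centroid at (81.00, 15.00).
gusset: A = ½·32·36 = 576.00, centroid at (46.67, 42.00).
ΣA = 6156.00 in², ΣAx̄ = 297420.00 in³, ΣAȳ = 179892.00 in³.
x̄ = 297420.00/6156.00 = 48.31 in; ȳ = 179892.00/6156.00 = 29.22 in.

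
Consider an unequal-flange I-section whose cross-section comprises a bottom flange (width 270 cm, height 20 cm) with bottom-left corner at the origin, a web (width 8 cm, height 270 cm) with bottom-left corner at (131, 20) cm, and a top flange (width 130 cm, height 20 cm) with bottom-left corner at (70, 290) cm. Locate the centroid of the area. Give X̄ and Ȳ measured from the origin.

Part | A | x̄ᵢ | ȳᵢ | A·x̄ᵢ | A·ȳᵢ
bottom flange | 5400.00 | 135.00 | 10.00 | 729000.00 | 54000.00
web | 2160.00 | 135.00 | 155.00 | 291600.00 | 334800.00
top flange | 2600.00 | 135.00 | 300.00 | 351000.00 | 780000.00
Σ | 10160.00 |  |  | 1371600.00 | 1168800.00
X̄ = 1371600.00 / 10160.00 = 135.00 cm
Ȳ = 1168800.00 / 10160.00 = 115.04 cm

X̄ = 135.00 cm, Ȳ = 115.04 cm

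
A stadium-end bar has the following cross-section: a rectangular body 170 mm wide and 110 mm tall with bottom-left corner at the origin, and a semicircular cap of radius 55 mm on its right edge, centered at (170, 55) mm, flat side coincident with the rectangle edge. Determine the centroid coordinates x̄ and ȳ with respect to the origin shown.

rectangular body: A = 170 × 110 = 18700.00, centroid at (85.00, 55.00).
semicircular end: A = ½π·55² = 4751.66, centroid at (193.34, 55.00).
ΣA = 23451.66 mm²
ΣAx̄ = (18700.00)(85.00) + (4751.66)(193.34) = 2508198.68 mm³
ΣAȳ = (18700.00)(55.00) + (4751.66)(55.00) = 1289841.24 mm³
x̄ = 2508198.68 / 23451.66 = 106.95 mm
ȳ = 1289841.24 / 23451.66 = 55.00 mm

x̄ = 106.95 mm, ȳ = 55.00 mm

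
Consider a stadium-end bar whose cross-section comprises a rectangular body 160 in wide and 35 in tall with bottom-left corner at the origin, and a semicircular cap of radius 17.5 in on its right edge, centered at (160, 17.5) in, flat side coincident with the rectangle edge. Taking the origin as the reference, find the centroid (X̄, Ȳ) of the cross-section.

X̄ = 86.92 in, Ȳ = 17.50 in

rectangular body: A = 160 × 35 = 5600.00, centroid at (80.00, 17.50).
semicircular end: A = ½π·17.5² = 481.06, centroid at (167.43, 17.50).
ΣA = 6081.06 in²
ΣAX̄ = (5600.00)(80.00) + (481.06)(167.43) = 528541.94 in³
ΣAȲ = (5600.00)(17.50) + (481.06)(17.50) = 106418.49 in³
X̄ = 528541.94 / 6081.06 = 86.92 in
Ȳ = 106418.49 / 6081.06 = 17.50 in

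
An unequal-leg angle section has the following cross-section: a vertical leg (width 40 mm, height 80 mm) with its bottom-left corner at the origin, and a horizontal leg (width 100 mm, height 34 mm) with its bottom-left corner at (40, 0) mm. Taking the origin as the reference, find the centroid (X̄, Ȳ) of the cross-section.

vertical leg: A = 40 × 80 = 3200.00, centroid at (20.00, 40.00).
horizontal leg: A = 100 × 34 = 3400.00, centroid at (90.00, 17.00).
ΣA = 6600.00 mm², ΣAX̄ = 370000.00 mm³, ΣAȲ = 185800.00 mm³.
X̄ = 370000.00/6600.00 = 56.06 mm; Ȳ = 185800.00/6600.00 = 28.15 mm.

X̄ = 56.06 mm, Ȳ = 28.15 mm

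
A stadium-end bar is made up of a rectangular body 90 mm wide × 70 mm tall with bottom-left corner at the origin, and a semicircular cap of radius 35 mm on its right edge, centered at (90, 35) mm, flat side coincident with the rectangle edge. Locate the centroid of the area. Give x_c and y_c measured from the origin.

rectangular body: A = 90 × 70 = 6300.00, centroid at (45.00, 35.00).
semicircular end: A = ½π·35² = 1924.23, centroid at (104.85, 35.00).
ΣA = 8224.23 mm², ΣAx_c = 485263.63 mm³, ΣAy_c = 287847.89 mm³.
x_c = 485263.63/8224.23 = 59.00 mm; y_c = 287847.89/8224.23 = 35.00 mm.

x_c = 59.00 mm, y_c = 35.00 mm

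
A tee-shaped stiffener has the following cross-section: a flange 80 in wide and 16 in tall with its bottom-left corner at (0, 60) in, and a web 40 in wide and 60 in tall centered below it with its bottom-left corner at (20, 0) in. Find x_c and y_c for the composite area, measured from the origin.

Part | A | x̄ᵢ | ȳᵢ | A·x̄ᵢ | A·ȳᵢ
web | 2400.00 | 40.00 | 30.00 | 96000.00 | 72000.00
flange | 1280.00 | 40.00 | 68.00 | 51200.00 | 87040.00
Σ | 3680.00 |  |  | 147200.00 | 159040.00
x_c = 147200.00 / 3680.00 = 40.00 in
y_c = 159040.00 / 3680.00 = 43.22 in

x_c = 40.00 in, y_c = 43.22 in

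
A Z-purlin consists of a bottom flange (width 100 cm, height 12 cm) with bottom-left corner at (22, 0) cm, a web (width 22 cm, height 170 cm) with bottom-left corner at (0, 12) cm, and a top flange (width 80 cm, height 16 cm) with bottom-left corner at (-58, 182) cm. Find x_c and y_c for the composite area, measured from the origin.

x_c = 16.80 cm, y_c = 98.58 cm

bottom flange: A = 100 × 12 = 1200.00, centroid at (72.00, 6.00).
web: A = 22 × 170 = 3740.00, centroid at (11.00, 97.00).
top flange: A = 80 × 16 = 1280.00, centroid at (-18.00, 190.00).
ΣA = 6220.00 cm²
ΣAx_c = (1200.00)(72.00) + (3740.00)(11.00) + (1280.00)(-18.00) = 104500.00 cm³
ΣAy_c = (1200.00)(6.00) + (3740.00)(97.00) + (1280.00)(190.00) = 613180.00 cm³
x_c = 104500.00 / 6220.00 = 16.80 cm
y_c = 613180.00 / 6220.00 = 98.58 cm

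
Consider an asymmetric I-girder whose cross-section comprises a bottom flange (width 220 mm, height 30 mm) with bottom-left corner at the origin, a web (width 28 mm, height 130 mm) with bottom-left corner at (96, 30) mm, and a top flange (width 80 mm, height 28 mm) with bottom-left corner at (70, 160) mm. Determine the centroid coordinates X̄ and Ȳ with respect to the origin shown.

Part | A | x̄ᵢ | ȳᵢ | A·x̄ᵢ | A·ȳᵢ
bottom flange | 6600.00 | 110.00 | 15.00 | 726000.00 | 99000.00
web | 3640.00 | 110.00 | 95.00 | 400400.00 | 345800.00
top flange | 2240.00 | 110.00 | 174.00 | 246400.00 | 389760.00
Σ | 12480.00 |  |  | 1372800.00 | 834560.00
X̄ = 1372800.00 / 12480.00 = 110.00 mm
Ȳ = 834560.00 / 12480.00 = 66.87 mm

X̄ = 110.00 mm, Ȳ = 66.87 mm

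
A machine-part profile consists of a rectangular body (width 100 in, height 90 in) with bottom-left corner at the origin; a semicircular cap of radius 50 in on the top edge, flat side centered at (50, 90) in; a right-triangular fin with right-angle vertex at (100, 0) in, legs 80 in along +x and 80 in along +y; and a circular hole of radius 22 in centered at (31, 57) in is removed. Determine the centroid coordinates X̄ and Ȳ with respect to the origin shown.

rectangular body: A = 100 × 90 = 9000.00, centroid at (50.00, 45.00).
semicircular top: A = ½π·50² = 3926.99, centroid at (50.00, 111.22).
triangular fin: A = ½·80·80 = 3200.00, centroid at (126.67, 26.67).
hole: A = −π·22² = -1520.53, centroid at (31.00, 57.00).
ΣA = 14606.46 in²
ΣAX̄ = (9000.00)(50.00) + (3926.99)(50.00) + (3200.00)(126.67) + (-1520.53)(31.00) = 1004546.42 in³
ΣAȲ = (9000.00)(45.00) + (3926.99)(111.22) + (3200.00)(26.67) + (-1520.53)(57.00) = 840425.58 in³
X̄ = 1004546.42 / 14606.46 = 68.77 in
Ȳ = 840425.58 / 14606.46 = 57.54 in

X̄ = 68.77 in, Ȳ = 57.54 in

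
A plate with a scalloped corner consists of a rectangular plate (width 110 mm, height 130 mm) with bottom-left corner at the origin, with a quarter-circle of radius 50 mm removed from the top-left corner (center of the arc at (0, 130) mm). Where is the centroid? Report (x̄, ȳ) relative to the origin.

plate: A = 110 × 130 = 14300.00, centroid at (55.00, 65.00).
removed quarter-circle: A = −¼π·50² = -1963.50, centroid at (21.22, 108.78).
ΣA = 12336.50 mm², ΣAx̄ = 744833.33 mm³, ΣAȳ = 715912.26 mm³.
x̄ = 744833.33/12336.50 = 60.38 mm; ȳ = 715912.26/12336.50 = 58.03 mm.

x̄ = 60.38 mm, ȳ = 58.03 mm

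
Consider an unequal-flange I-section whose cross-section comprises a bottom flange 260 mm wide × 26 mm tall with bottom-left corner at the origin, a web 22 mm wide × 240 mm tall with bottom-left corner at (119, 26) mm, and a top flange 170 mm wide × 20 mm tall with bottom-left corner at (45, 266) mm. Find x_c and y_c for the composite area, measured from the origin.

bottom flange: A = 260 × 26 = 6760.00, centroid at (130.00, 13.00).
web: A = 22 × 240 = 5280.00, centroid at (130.00, 146.00).
top flange: A = 170 × 20 = 3400.00, centroid at (130.00, 276.00).
ΣA = 15440.00 mm², ΣAx_c = 2007200.00 mm³, ΣAy_c = 1797160.00 mm³.
x_c = 2007200.00/15440.00 = 130.00 mm; y_c = 1797160.00/15440.00 = 116.40 mm.

x_c = 130.00 mm, y_c = 116.40 mm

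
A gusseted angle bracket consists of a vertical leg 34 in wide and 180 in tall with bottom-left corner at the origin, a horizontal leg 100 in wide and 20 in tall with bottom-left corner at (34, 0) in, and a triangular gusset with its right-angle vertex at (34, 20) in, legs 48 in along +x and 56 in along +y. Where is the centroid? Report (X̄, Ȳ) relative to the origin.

vertical leg: A = 34 × 180 = 6120.00, centroid at (17.00, 90.00).
horizontal leg: A = 100 × 20 = 2000.00, centroid at (84.00, 10.00).
gusset: A = ½·48·56 = 1344.00, centroid at (50.00, 38.67).
ΣA = 9464.00 in², ΣAX̄ = 339240.00 in³, ΣAȲ = 622768.00 in³.
X̄ = 339240.00/9464.00 = 35.85 in; Ȳ = 622768.00/9464.00 = 65.80 in.

X̄ = 35.85 in, Ȳ = 65.80 in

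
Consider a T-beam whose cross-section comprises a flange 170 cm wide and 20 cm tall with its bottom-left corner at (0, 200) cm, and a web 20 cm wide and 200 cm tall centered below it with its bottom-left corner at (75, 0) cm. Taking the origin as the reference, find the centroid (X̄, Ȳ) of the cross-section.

X̄ = 85.00 cm, Ȳ = 150.54 cm

Part | A | x̄ᵢ | ȳᵢ | A·x̄ᵢ | A·ȳᵢ
web | 4000.00 | 85.00 | 100.00 | 340000.00 | 400000.00
flange | 3400.00 | 85.00 | 210.00 | 289000.00 | 714000.00
Σ | 7400.00 |  |  | 629000.00 | 1114000.00
X̄ = 629000.00 / 7400.00 = 85.00 cm
Ȳ = 1114000.00 / 7400.00 = 150.54 cm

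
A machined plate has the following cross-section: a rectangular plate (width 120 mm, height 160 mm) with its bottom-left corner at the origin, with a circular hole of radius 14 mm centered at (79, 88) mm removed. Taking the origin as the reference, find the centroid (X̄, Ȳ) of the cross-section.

X̄ = 59.37 mm, Ȳ = 79.73 mm

plate: A = 120 × 160 = 19200.00, centroid at (60.00, 80.00).
hole: A = −π·14² = -615.75, centroid at (79.00, 88.00).
ΣA = 18584.25 mm²
ΣAX̄ = (19200.00)(60.00) + (-615.75)(79.00) = 1103355.58 mm³
ΣAȲ = (19200.00)(80.00) + (-615.75)(88.00) = 1481813.81 mm³
X̄ = 1103355.58 / 18584.25 = 59.37 mm
Ȳ = 1481813.81 / 18584.25 = 79.73 mm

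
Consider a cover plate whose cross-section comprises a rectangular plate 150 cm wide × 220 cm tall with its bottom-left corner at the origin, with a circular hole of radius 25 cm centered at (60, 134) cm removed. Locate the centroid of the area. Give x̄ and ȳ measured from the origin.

plate: A = 150 × 220 = 33000.00, centroid at (75.00, 110.00).
hole: A = −π·25² = -1963.50, centroid at (60.00, 134.00).
ΣA = 31036.50 cm², ΣAx̄ = 2357190.28 cm³, ΣAȳ = 3366891.62 cm³.
x̄ = 2357190.28/31036.50 = 75.95 cm; ȳ = 3366891.62/31036.50 = 108.48 cm.

x̄ = 75.95 cm, ȳ = 108.48 cm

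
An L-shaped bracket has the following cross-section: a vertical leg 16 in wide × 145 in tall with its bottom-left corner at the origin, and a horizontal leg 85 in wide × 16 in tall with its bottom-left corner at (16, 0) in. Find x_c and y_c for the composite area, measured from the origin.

x_c = 26.66 in, y_c = 48.66 in

Part | A | x̄ᵢ | ȳᵢ | A·x̄ᵢ | A·ȳᵢ
vertical leg | 2320.00 | 8.00 | 72.50 | 18560.00 | 168200.00
horizontal leg | 1360.00 | 58.50 | 8.00 | 79560.00 | 10880.00
Σ | 3680.00 |  |  | 98120.00 | 179080.00
x_c = 98120.00 / 3680.00 = 26.66 in
y_c = 179080.00 / 3680.00 = 48.66 in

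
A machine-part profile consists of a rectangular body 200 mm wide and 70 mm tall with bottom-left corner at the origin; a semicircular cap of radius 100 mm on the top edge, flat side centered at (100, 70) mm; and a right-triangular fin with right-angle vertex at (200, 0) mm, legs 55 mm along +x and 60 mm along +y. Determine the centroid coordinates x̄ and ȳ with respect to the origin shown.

x̄ = 106.23 mm, ȳ = 73.00 mm

Part | A | x̄ᵢ | ȳᵢ | A·x̄ᵢ | A·ȳᵢ
rectangular body | 14000.00 | 100.00 | 35.00 | 1400000.00 | 490000.00
semicircular top | 15707.96 | 100.00 | 112.44 | 1570796.33 | 1766224.10
triangular fin | 1650.00 | 218.33 | 20.00 | 360250.00 | 33000.00
Σ | 31357.96 |  |  | 3331046.33 | 2289224.10
x̄ = 3331046.33 / 31357.96 = 106.23 mm
ȳ = 2289224.10 / 31357.96 = 73.00 mm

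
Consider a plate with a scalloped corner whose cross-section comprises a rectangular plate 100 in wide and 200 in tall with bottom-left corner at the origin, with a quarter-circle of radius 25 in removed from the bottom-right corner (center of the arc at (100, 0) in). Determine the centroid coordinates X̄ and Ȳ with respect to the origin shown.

X̄ = 49.01 in, Ȳ = 102.25 in

plate: A = 100 × 200 = 20000.00, centroid at (50.00, 100.00).
removed quarter-circle: A = −¼π·25² = -490.87, centroid at (89.39, 10.61).
ΣA = 19509.13 in², ΣAX̄ = 956120.95 in³, ΣAȲ = 1994791.67 in³.
X̄ = 956120.95/19509.13 = 49.01 in; Ȳ = 1994791.67/19509.13 = 102.25 in.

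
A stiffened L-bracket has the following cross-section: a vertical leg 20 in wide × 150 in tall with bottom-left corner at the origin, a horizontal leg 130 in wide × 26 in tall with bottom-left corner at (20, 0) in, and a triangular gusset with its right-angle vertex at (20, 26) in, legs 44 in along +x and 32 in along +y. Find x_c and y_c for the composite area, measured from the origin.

vertical leg: A = 20 × 150 = 3000.00, centroid at (10.00, 75.00).
horizontal leg: A = 130 × 26 = 3380.00, centroid at (85.00, 13.00).
gusset: A = ½·44·32 = 704.00, centroid at (34.67, 36.67).
ΣA = 7084.00 in²
ΣAx_c = (3000.00)(10.00) + (3380.00)(85.00) + (704.00)(34.67) = 341705.33 in³
ΣAy_c = (3000.00)(75.00) + (3380.00)(13.00) + (704.00)(36.67) = 294753.33 in³
x_c = 341705.33 / 7084.00 = 48.24 in
y_c = 294753.33 / 7084.00 = 41.61 in

x_c = 48.24 in, y_c = 41.61 in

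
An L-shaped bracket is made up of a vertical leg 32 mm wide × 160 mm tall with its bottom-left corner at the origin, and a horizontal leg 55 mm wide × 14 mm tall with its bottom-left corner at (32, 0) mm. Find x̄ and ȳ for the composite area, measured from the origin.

x̄ = 21.69 mm, ȳ = 70.46 mm

Part | A | x̄ᵢ | ȳᵢ | A·x̄ᵢ | A·ȳᵢ
vertical leg | 5120.00 | 16.00 | 80.00 | 81920.00 | 409600.00
horizontal leg | 770.00 | 59.50 | 7.00 | 45815.00 | 5390.00
Σ | 5890.00 |  |  | 127735.00 | 414990.00
x̄ = 127735.00 / 5890.00 = 21.69 mm
ȳ = 414990.00 / 5890.00 = 70.46 mm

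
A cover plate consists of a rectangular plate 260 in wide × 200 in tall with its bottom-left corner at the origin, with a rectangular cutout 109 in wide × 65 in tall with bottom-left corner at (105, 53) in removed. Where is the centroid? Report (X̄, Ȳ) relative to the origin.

plate: A = 260 × 200 = 52000.00, centroid at (130.00, 100.00).
hole: A = −(109 × 65) = -7085.00, centroid at (159.50, 85.50).
ΣA = 44915.00 in², ΣAX̄ = 5629942.50 in³, ΣAȲ = 4594232.50 in³.
X̄ = 5629942.50/44915.00 = 125.35 in; Ȳ = 4594232.50/44915.00 = 102.29 in.

X̄ = 125.35 in, Ȳ = 102.29 in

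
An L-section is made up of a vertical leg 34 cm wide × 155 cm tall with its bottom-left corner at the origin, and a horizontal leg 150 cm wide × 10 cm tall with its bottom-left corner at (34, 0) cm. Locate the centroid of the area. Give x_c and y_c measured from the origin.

vertical leg: A = 34 × 155 = 5270.00, centroid at (17.00, 77.50).
horizontal leg: A = 150 × 10 = 1500.00, centroid at (109.00, 5.00).
ΣA = 6770.00 cm², ΣAx_c = 253090.00 cm³, ΣAy_c = 415925.00 cm³.
x_c = 253090.00/6770.00 = 37.38 cm; y_c = 415925.00/6770.00 = 61.44 cm.

x_c = 37.38 cm, y_c = 61.44 cm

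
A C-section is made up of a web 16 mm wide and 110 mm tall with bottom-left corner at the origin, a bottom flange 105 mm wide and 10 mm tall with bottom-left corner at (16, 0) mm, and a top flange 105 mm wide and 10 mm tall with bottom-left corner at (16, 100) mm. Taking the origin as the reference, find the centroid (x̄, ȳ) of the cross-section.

Part | A | x̄ᵢ | ȳᵢ | A·x̄ᵢ | A·ȳᵢ
web | 1760.00 | 8.00 | 55.00 | 14080.00 | 96800.00
bottom flange | 1050.00 | 68.50 | 5.00 | 71925.00 | 5250.00
top flange | 1050.00 | 68.50 | 105.00 | 71925.00 | 110250.00
Σ | 3860.00 |  |  | 157930.00 | 212300.00
x̄ = 157930.00 / 3860.00 = 40.91 mm
ȳ = 212300.00 / 3860.00 = 55.00 mm

x̄ = 40.91 mm, ȳ = 55.00 mm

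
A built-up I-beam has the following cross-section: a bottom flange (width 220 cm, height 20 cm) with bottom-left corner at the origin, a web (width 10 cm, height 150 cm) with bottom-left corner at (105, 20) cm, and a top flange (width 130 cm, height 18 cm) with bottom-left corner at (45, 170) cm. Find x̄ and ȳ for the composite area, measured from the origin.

Part | A | x̄ᵢ | ȳᵢ | A·x̄ᵢ | A·ȳᵢ
bottom flange | 4400.00 | 110.00 | 10.00 | 484000.00 | 44000.00
web | 1500.00 | 110.00 | 95.00 | 165000.00 | 142500.00
top flange | 2340.00 | 110.00 | 179.00 | 257400.00 | 418860.00
Σ | 8240.00 |  |  | 906400.00 | 605360.00
x̄ = 906400.00 / 8240.00 = 110.00 cm
ȳ = 605360.00 / 8240.00 = 73.47 cm

x̄ = 110.00 cm, ȳ = 73.47 cm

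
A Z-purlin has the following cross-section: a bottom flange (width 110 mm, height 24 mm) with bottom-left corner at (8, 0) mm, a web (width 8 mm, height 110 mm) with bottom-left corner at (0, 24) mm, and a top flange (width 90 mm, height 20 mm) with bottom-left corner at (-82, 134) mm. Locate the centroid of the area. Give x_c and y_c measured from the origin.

Part | A | x̄ᵢ | ȳᵢ | A·x̄ᵢ | A·ȳᵢ
bottom flange | 2640.00 | 63.00 | 12.00 | 166320.00 | 31680.00
web | 880.00 | 4.00 | 79.00 | 3520.00 | 69520.00
top flange | 1800.00 | -37.00 | 144.00 | -66600.00 | 259200.00
Σ | 5320.00 |  |  | 103240.00 | 360400.00
x_c = 103240.00 / 5320.00 = 19.41 mm
y_c = 360400.00 / 5320.00 = 67.74 mm

x_c = 19.41 mm, y_c = 67.74 mm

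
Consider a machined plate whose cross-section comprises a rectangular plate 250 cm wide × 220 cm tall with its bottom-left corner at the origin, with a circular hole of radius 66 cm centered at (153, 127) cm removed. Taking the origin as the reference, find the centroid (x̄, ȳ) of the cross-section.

x̄ = 115.73 cm, ȳ = 104.37 cm

plate: A = 250 × 220 = 55000.00, centroid at (125.00, 110.00).
hole: A = −π·66² = -13684.78, centroid at (153.00, 127.00).
ΣA = 41315.22 cm², ΣAx̄ = 4781229.03 cm³, ΣAȳ = 4312033.24 cm³.
x̄ = 4781229.03/41315.22 = 115.73 cm; ȳ = 4312033.24/41315.22 = 104.37 cm.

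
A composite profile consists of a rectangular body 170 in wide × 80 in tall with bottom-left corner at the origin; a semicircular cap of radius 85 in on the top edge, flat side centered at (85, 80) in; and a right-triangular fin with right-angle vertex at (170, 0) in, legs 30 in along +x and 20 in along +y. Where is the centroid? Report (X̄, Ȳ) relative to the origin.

rectangular body: A = 170 × 80 = 13600.00, centroid at (85.00, 40.00).
semicircular top: A = ½π·85² = 11349.00, centroid at (85.00, 116.08).
triangular fin: A = ½·30·20 = 300.00, centroid at (180.00, 6.67).
ΣA = 25249.00 in²
ΣAX̄ = (13600.00)(85.00) + (11349.00)(85.00) + (300.00)(180.00) = 2174665.29 in³
ΣAȲ = (13600.00)(40.00) + (11349.00)(116.08) + (300.00)(6.67) = 1863336.94 in³
X̄ = 2174665.29 / 25249.00 = 86.13 in
Ȳ = 1863336.94 / 25249.00 = 73.80 in

X̄ = 86.13 in, Ȳ = 73.80 in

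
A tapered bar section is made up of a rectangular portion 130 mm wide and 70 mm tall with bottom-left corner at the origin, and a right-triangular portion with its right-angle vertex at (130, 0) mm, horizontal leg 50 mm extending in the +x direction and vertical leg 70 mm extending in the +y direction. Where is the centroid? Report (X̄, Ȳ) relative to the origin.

X̄ = 78.17 mm, Ȳ = 33.12 mm

rectangular portion: A = 130 × 70 = 9100.00, centroid at (65.00, 35.00).
triangular portion: A = ½·50·70 = 1750.00, centroid at (146.67, 23.33).
ΣA = 10850.00 mm², ΣAX̄ = 848166.67 mm³, ΣAȲ = 359333.33 mm³.
X̄ = 848166.67/10850.00 = 78.17 mm; Ȳ = 359333.33/10850.00 = 33.12 mm.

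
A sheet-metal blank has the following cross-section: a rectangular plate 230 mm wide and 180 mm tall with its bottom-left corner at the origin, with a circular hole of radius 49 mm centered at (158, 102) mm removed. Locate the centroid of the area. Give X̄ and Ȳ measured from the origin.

plate: A = 230 × 180 = 41400.00, centroid at (115.00, 90.00).
hole: A = −π·49² = -7542.96, centroid at (158.00, 102.00).
ΣA = 33857.04 mm², ΣAX̄ = 3569211.69 mm³, ΣAȲ = 2956617.68 mm³.
X̄ = 3569211.69/33857.04 = 105.42 mm; Ȳ = 2956617.68/33857.04 = 87.33 mm.

X̄ = 105.42 mm, Ȳ = 87.33 mm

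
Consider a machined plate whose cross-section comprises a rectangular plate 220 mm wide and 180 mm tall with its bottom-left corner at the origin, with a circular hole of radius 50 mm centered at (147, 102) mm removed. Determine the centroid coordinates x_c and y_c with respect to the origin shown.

x_c = 100.85 mm, y_c = 87.03 mm

plate: A = 220 × 180 = 39600.00, centroid at (110.00, 90.00).
hole: A = −π·50² = -7853.98, centroid at (147.00, 102.00).
ΣA = 31746.02 mm², ΣAx_c = 3201464.70 mm³, ΣAy_c = 2762893.87 mm³.
x_c = 3201464.70/31746.02 = 100.85 mm; y_c = 2762893.87/31746.02 = 87.03 mm.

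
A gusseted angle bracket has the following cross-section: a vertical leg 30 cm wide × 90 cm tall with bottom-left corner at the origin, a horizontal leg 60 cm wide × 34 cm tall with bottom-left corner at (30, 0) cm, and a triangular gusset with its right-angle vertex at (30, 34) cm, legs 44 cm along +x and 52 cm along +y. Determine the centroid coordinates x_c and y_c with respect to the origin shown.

x_c = 36.37 cm, y_c = 36.52 cm

vertical leg: A = 30 × 90 = 2700.00, centroid at (15.00, 45.00).
horizontal leg: A = 60 × 34 = 2040.00, centroid at (60.00, 17.00).
gusset: A = ½·44·52 = 1144.00, centroid at (44.67, 51.33).
ΣA = 5884.00 cm²
ΣAx_c = (2700.00)(15.00) + (2040.00)(60.00) + (1144.00)(44.67) = 213998.67 cm³
ΣAy_c = (2700.00)(45.00) + (2040.00)(17.00) + (1144.00)(51.33) = 214905.33 cm³
x_c = 213998.67 / 5884.00 = 36.37 cm
y_c = 214905.33 / 5884.00 = 36.52 cm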